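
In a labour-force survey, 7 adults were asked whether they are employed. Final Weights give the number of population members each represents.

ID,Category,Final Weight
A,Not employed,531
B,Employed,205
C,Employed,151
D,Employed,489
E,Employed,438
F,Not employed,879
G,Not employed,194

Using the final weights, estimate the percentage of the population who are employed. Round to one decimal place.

Sum of weights for 'Employed' = 205 + 151 + 489 + 438 = 1283
Total weight = 531 + 205 + 151 + 489 + 438 + 879 + 194 = 2887
Weighted proportion = 1283 / 2887 = 0.44440596 → 44.440596%

44.4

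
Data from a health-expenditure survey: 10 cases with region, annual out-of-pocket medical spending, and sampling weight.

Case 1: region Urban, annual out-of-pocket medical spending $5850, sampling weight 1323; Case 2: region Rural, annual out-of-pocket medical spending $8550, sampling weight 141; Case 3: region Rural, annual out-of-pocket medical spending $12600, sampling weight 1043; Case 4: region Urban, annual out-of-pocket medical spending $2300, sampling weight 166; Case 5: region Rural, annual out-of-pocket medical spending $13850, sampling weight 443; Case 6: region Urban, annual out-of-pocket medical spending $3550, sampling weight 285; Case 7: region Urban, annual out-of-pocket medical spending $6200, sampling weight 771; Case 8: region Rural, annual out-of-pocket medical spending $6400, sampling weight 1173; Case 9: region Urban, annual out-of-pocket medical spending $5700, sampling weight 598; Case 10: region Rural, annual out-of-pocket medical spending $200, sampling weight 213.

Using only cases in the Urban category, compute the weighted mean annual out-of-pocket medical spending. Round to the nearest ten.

Urban rows: 1, 4, 6, 7, 9
Weighted sum = 5850×1323 + 2300×166 + 3550×285 + 6200×771 + 5700×598
  = 7739550 + 381800 + 1011750 + 4780200 + 3408600 = 17321900
Sum of weights = 3143
Weighted mean = 17321900 / 3143 = 5511.2631

5510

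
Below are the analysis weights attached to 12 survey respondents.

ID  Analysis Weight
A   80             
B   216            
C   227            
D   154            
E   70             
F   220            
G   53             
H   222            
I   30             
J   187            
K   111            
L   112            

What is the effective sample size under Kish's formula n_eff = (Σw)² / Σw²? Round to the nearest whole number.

10

Σ wᵢ = 80 + 216 + 227 + 154 + 70 + 220 + 53 + 222 + 30 + 187 + 111 + 112 = 1682
Σ wᵢ² = 294428
n_eff = 1682² / 294428 = 2829124 / 294428 = 9.6088823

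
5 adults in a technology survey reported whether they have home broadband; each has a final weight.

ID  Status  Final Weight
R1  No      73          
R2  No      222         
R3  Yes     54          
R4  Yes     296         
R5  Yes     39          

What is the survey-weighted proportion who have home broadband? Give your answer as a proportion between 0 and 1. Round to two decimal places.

Sum of weights for 'Yes' = 54 + 296 + 39 = 389
Total weight = 73 + 222 + 54 + 296 + 39 = 684
Weighted proportion = 389 / 684 = 0.56871345

0.57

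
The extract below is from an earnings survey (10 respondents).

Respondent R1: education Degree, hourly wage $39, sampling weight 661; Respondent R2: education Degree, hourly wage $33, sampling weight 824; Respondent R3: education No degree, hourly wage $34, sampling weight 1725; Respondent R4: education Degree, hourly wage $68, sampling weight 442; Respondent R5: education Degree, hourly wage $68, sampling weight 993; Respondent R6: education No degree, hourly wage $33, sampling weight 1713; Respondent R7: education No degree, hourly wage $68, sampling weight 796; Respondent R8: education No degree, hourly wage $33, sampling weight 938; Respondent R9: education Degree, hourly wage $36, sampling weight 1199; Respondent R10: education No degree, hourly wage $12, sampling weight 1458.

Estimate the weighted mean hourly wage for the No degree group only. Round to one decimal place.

No degree rows: R3, R6, R7, R8, R10
Weighted sum = 34×1725 + 33×1713 + 68×796 + 33×938 + 12×1458
  = 58650 + 56529 + 54128 + 30954 + 17496 = 217757
Sum of weights = 1725 + 1713 + 796 + 938 + 1458 = 6630
Weighted mean = 217757 / 6630 = 32.844193

32.8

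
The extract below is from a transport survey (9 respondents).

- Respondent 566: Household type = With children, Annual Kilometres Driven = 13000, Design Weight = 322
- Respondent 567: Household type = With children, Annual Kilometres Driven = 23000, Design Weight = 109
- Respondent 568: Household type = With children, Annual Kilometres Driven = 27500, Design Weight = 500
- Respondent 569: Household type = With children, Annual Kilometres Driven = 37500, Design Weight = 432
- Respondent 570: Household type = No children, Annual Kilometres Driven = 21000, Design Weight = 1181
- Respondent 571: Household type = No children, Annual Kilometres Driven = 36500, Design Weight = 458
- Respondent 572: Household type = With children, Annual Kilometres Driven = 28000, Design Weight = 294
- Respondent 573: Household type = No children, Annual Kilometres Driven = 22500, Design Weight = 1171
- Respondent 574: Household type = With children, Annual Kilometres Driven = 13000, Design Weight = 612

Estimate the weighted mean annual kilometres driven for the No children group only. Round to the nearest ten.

No children rows: 570, 571, 573
Weighted sum = 67865500
Sum of weights = 1181 + 458 + 1171 = 2810
Weighted mean = 67865500 / 2810 = 24151.423

24150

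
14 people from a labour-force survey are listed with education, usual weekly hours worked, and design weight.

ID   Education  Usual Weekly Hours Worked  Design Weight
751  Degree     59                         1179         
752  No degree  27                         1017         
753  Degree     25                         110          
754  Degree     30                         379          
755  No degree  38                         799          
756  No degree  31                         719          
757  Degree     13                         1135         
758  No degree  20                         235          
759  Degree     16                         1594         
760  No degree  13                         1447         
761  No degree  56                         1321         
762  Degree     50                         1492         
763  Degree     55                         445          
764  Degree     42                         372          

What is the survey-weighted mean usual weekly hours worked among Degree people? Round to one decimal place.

35.6

Degree rows: 751, 753, 754, 757, 759, 762, 763, 764
Weighted sum = 59×1179 + 25×110 + 30×379 + 13×1135 + 16×1594 + 50×1492 + 55×445 + 42×372
  = 69561 + 2750 + 11370 + 14755 + 25504 + 74600 + 24475 + 15624 = 238639
Sum of weights = 1179 + 110 + 379 + 1135 + 1594 + 1492 + 445 + 372 = 6706
Weighted mean = 238639 / 6706 = 35.585893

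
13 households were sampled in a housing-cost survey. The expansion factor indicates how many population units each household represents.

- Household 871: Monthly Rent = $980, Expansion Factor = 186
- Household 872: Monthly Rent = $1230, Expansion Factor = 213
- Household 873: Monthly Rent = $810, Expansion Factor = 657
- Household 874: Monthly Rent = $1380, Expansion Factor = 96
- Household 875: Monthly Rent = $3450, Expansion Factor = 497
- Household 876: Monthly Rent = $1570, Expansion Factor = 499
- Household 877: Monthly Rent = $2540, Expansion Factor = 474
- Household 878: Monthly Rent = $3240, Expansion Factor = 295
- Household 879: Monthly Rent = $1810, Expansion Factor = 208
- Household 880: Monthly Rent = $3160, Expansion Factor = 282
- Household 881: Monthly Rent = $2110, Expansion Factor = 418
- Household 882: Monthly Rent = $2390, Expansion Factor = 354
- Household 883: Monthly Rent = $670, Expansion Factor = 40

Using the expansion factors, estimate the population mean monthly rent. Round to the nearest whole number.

Weighted sum = 8789200
Sum of weights = 4219
Weighted mean = 8789200 / 4219 = 2083.2425

2083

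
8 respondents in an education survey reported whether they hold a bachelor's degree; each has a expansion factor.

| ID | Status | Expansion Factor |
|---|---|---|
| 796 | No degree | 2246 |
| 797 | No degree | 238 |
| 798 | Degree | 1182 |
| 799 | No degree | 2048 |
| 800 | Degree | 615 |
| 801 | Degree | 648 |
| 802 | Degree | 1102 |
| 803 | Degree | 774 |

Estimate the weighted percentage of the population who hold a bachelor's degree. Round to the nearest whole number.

Sum of weights for 'Degree' = 1182 + 615 + 648 + 1102 + 774 = 4321
Total weight = 2246 + 238 + 1182 + 2048 + 615 + 648 + 1102 + 774 = 8853
Weighted proportion = 4321 / 8853 = 0.48808314 → 48.808314%

49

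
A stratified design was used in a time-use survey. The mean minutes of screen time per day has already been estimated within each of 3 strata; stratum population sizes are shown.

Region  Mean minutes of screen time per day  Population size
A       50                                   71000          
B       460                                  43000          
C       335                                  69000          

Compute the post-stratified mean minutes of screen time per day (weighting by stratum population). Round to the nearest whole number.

254

Σ Nₕ·x̄ₕ = 50×71000 + 460×43000 + 335×69000
  = 3550000 + 19780000 + 23115000 = 46445000
Σ Nₕ = 71000 + 43000 + 69000 = 183000
Overall mean = 46445000 / 183000 = 253.79781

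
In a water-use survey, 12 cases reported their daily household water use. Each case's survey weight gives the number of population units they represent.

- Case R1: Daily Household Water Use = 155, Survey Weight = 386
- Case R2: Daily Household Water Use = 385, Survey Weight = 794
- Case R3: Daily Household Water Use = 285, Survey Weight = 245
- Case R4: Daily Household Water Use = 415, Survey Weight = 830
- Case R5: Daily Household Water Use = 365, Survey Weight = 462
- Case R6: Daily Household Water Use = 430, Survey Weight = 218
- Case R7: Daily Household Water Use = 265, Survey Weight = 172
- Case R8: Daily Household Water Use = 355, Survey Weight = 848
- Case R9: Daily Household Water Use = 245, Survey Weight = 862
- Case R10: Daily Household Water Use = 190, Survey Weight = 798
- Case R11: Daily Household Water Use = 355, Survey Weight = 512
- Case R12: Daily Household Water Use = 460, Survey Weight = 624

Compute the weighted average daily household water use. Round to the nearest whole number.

Weighted sum = 155×386 + 385×794 + 285×245 + 415×830 + 365×462 + 430×218 + 265×172 + 355×848 + 245×862 + 190×798 + 355×512 + 460×624
  = 2220395
Sum of weights = 386 + 794 + 245 + 830 + 462 + 218 + 172 + 848 + 862 + 798 + 512 + 624 = 6751
Weighted mean = 2220395 / 6751 = 328.89868

329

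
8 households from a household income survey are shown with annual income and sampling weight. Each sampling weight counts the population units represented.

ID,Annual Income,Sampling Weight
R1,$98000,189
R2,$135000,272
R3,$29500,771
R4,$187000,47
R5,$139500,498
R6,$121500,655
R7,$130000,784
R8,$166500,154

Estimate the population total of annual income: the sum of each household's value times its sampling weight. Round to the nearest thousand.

Weighted total = 98000×189 + 135000×272 + 29500×771 + 187000×47 + 139500×498 + 121500×655 + 130000×784 + 166500×154
  = 18522000 + 36720000 + 22744500 + 8789000 + 69471000 + 79582500 + 101920000 + 25641000 = 363390000

363390000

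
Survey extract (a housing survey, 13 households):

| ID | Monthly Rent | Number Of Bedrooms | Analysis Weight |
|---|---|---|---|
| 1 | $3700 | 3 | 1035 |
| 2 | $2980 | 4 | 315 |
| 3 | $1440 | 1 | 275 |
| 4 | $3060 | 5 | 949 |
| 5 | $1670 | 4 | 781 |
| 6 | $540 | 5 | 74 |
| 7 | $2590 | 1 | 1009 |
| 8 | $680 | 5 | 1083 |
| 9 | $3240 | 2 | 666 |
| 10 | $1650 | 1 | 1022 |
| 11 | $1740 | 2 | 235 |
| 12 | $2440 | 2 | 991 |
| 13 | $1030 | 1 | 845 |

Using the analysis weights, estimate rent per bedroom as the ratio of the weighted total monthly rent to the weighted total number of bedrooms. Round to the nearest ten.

810

Σ wᵢ·y = 20303550
Σ wᵢ·x = 24954
Ratio = 20303550 / 24954 = 813.6391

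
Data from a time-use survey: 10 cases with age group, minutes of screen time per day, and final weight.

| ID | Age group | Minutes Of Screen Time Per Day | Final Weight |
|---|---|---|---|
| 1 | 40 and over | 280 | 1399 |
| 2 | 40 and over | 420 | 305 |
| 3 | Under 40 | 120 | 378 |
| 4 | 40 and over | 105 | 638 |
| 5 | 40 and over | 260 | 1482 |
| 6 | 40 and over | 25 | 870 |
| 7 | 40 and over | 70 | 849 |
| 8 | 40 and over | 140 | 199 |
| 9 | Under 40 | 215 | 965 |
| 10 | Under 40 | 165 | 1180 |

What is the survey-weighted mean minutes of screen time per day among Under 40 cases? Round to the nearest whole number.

Under 40 rows: 3, 9, 10
Weighted sum = 120×378 + 215×965 + 165×1180
  = 447535
Sum of weights = 2523
Weighted mean = 447535 / 2523 = 177.38208

177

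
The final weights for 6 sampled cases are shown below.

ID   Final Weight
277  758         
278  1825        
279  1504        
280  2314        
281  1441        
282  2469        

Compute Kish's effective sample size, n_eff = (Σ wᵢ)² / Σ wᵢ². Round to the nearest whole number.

Σ wᵢ = 10311
Σ wᵢ² = 574564 + 3330625 + 2262016 + 5354596 + 2076481 + 6095961 = 19694243
n_eff = 10311² / 19694243 = 106316721 / 19694243 = 5.3983655

5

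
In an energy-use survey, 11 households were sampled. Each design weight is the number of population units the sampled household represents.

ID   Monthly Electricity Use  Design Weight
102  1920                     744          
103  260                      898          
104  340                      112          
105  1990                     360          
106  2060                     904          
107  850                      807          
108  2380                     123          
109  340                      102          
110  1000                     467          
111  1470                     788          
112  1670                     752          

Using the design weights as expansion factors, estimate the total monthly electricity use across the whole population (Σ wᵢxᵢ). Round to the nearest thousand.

Weighted total = 1920×744 + 260×898 + 340×112 + 1990×360 + 2060×904 + 850×807 + 2380×123 + 340×102 + 1000×467 + 1470×788 + 1670×752
  = 1428480 + 233480 + 38080 + 716400 + 1862240 + 685950 + 292740 + 34680 + 467000 + 1158360 + 1255840 = 8173250

8173000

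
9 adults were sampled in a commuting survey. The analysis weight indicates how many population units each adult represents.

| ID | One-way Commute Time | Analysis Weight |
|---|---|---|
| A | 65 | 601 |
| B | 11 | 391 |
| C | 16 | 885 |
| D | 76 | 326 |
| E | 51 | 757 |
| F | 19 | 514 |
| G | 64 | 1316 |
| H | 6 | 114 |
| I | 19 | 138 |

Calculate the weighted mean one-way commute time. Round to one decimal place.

43.3

Weighted sum = 65×601 + 11×391 + 16×885 + 76×326 + 51×757 + 19×514 + 64×1316 + 6×114 + 19×138
  = 39065 + 4301 + 14160 + 24776 + 38607 + 9766 + 84224 + 684 + 2622 = 218205
Sum of weights = 601 + 391 + 885 + 326 + 757 + 514 + 1316 + 114 + 138 = 5042
Weighted mean = 218205 / 5042 = 43.277469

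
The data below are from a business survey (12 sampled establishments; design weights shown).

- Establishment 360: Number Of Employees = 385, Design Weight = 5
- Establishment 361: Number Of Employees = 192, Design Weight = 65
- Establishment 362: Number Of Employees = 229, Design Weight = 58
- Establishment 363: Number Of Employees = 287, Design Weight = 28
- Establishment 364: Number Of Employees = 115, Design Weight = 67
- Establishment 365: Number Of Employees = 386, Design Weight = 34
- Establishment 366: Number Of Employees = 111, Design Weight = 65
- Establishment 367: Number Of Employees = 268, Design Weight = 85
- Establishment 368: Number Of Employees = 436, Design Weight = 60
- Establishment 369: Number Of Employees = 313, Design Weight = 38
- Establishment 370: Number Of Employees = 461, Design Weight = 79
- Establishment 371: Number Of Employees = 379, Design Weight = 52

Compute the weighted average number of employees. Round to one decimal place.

Weighted sum = 385×5 + 192×65 + 229×58 + 287×28 + 115×67 + 386×34 + 111×65 + 268×85 + 436×60 + 313×38 + 461×79 + 379×52
  = 1925 + 12480 + 13282 + 8036 + 7705 + 13124 + 7215 + 22780 + 26160 + 11894 + 36419 + 19708 = 180728
Sum of weights = 636
Weighted mean = 180728 / 636 = 284.16352

284.2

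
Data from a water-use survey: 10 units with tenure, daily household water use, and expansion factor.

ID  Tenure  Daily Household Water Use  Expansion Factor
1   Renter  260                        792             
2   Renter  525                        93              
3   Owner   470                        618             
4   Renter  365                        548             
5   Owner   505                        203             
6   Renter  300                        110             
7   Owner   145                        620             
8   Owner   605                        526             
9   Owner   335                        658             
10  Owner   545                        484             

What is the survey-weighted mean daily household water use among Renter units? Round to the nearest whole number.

316

Renter rows: 1, 2, 4, 6
Weighted sum = 260×792 + 525×93 + 365×548 + 300×110
  = 205920 + 48825 + 200020 + 33000 = 487765
Sum of weights = 792 + 93 + 548 + 110 = 1543
Weighted mean = 487765 / 1543 = 316.11471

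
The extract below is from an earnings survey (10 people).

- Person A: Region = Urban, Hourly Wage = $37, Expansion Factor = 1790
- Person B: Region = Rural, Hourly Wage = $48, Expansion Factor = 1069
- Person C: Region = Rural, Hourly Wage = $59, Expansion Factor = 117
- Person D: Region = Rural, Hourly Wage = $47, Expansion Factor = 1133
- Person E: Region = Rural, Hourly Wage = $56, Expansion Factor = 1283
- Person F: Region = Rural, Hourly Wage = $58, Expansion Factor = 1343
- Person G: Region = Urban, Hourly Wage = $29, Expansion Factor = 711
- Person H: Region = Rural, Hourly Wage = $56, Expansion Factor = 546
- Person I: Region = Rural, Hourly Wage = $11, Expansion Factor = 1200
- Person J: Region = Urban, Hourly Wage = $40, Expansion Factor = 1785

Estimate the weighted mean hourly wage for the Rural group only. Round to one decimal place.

45.6

Rural rows: B, C, D, E, F, H, I
Weighted sum = 48×1069 + 59×117 + 47×1133 + 56×1283 + 58×1343 + 56×546 + 11×1200
  = 51312 + 6903 + 53251 + 71848 + 77894 + 30576 + 13200 = 304984
Sum of weights = 1069 + 117 + 1133 + 1283 + 1343 + 546 + 1200 = 6691
Weighted mean = 304984 / 6691 = 45.581229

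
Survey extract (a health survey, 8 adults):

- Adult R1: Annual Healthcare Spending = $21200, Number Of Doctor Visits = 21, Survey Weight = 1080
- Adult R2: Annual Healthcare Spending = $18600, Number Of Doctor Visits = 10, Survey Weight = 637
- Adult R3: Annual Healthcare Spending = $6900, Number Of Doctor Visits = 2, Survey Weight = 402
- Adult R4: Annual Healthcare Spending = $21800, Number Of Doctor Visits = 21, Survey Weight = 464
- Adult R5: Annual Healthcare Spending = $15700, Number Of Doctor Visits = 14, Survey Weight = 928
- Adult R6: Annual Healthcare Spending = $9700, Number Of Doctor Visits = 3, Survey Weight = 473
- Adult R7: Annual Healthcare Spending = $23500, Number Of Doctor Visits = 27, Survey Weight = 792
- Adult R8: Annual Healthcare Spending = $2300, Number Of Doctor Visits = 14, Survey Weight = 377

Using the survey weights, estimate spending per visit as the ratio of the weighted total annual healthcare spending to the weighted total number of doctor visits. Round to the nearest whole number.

1069

Σ wᵢ·y = 21200×1080 + 18600×637 + 6900×402 + 21800×464 + 15700×928 + 9700×473 + 23500×792 + 2300×377
  = 22896000 + 11848200 + 2773800 + 10115200 + 14569600 + 4588100 + 18612000 + 867100 = 86270000
Σ wᵢ·x = 21×1080 + 10×637 + 2×402 + 21×464 + 14×928 + 3×473 + 27×792 + 14×377
  = 22680 + 6370 + 804 + 9744 + 12992 + 1419 + 21384 + 5278 = 80671
Ratio = 86270000 / 80671 = 1069.4054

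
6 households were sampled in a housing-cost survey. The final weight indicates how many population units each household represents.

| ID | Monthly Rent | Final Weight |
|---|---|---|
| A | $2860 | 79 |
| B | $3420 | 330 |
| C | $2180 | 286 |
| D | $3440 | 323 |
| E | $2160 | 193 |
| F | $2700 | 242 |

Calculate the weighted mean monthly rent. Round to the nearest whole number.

2863

Weighted sum = 2860×79 + 3420×330 + 2180×286 + 3440×323 + 2160×193 + 2700×242
  = 225940 + 1128600 + 623480 + 1111120 + 416880 + 653400 = 4159420
Sum of weights = 79 + 330 + 286 + 323 + 193 + 242 = 1453
Weighted mean = 4159420 / 1453 = 2862.6428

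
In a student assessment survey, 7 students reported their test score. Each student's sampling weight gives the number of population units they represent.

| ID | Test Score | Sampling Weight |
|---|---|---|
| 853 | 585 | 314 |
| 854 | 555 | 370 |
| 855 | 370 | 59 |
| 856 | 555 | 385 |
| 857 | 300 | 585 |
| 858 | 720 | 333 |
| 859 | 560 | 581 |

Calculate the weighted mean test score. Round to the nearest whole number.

Weighted sum = 1365165
Sum of weights = 314 + 370 + 59 + 385 + 585 + 333 + 581 = 2627
Weighted mean = 1365165 / 2627 = 519.66692

520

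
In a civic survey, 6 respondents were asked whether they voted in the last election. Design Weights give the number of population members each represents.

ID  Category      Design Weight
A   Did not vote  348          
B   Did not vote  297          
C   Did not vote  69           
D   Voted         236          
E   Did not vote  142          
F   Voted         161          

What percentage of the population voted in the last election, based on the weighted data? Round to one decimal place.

Sum of weights for 'Voted' = 236 + 161 = 397
Total weight = 348 + 297 + 69 + 236 + 142 + 161 = 1253
Weighted proportion = 397 / 1253 = 0.31683958 → 31.683958%

31.7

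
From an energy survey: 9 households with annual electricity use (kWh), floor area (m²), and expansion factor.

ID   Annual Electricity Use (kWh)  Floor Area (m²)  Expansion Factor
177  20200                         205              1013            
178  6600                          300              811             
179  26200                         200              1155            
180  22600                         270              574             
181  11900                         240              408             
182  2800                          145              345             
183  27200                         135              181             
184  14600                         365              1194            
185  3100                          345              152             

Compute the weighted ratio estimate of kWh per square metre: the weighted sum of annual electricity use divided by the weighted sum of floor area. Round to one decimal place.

65.2

Σ wᵢ·y = 97696600
Σ wᵢ·x = 205×1013 + 300×811 + 200×1155 + 270×574 + 240×408 + 145×345 + 135×181 + 365×1194 + 345×152
  = 207665 + 243300 + 231000 + 154980 + 97920 + 50025 + 24435 + 435810 + 52440 = 1497575
Ratio = 97696600 / 1497575 = 65.236532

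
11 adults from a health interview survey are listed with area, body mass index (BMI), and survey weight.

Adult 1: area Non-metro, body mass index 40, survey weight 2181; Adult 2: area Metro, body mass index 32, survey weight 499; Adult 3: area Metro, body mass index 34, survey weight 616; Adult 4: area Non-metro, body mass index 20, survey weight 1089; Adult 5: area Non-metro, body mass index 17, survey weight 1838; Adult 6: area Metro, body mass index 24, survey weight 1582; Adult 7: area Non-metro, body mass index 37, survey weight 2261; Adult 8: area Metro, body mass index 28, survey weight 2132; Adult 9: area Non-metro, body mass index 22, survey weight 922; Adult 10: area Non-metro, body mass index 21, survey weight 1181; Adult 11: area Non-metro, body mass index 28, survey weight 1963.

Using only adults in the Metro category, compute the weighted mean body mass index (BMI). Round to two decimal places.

Metro rows: 2, 3, 6, 8
Weighted sum = 32×499 + 34×616 + 24×1582 + 28×2132
  = 15968 + 20944 + 37968 + 59696 = 134576
Sum of weights = 4829
Weighted mean = 134576 / 4829 = 27.868296

27.87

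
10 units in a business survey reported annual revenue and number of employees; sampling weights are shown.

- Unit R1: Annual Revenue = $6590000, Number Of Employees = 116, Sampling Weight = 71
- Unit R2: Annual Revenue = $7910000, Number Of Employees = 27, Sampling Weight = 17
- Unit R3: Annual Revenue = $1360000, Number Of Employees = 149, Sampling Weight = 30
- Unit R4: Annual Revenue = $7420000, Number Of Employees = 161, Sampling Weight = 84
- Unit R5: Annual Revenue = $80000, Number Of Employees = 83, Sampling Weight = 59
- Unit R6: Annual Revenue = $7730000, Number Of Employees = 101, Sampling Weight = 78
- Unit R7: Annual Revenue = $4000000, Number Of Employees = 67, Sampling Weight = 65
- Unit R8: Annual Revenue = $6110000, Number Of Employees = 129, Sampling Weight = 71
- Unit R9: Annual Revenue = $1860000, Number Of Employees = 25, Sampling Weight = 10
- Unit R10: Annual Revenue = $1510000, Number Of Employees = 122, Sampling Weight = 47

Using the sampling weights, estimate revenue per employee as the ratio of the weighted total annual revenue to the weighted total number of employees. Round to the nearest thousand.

Σ wᵢ·y = 6590000×71 + 7910000×17 + 1360000×30 + 7420000×84 + 80000×59 + 7730000×78 + 4000000×65 + 6110000×71 + 1860000×10 + 1510000×47
  = 467890000 + 134470000 + 40800000 + 623280000 + 4720000 + 602940000 + 260000000 + 433810000 + 18600000 + 70970000 = 2657480000
Σ wᵢ·x = 116×71 + 27×17 + 149×30 + 161×84 + 83×59 + 101×78 + 67×65 + 129×71 + 25×10 + 122×47
  = 8236 + 459 + 4470 + 13524 + 4897 + 7878 + 4355 + 9159 + 250 + 5734 = 58962
Ratio = 2657480000 / 58962 = 45071.063

45000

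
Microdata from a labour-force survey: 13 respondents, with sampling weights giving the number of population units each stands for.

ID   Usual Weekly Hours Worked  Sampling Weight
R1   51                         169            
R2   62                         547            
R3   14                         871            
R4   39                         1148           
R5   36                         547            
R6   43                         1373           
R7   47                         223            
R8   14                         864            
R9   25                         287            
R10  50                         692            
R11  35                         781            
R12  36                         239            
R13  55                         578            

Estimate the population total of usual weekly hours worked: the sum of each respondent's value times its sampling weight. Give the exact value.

Weighted total = 310311

310311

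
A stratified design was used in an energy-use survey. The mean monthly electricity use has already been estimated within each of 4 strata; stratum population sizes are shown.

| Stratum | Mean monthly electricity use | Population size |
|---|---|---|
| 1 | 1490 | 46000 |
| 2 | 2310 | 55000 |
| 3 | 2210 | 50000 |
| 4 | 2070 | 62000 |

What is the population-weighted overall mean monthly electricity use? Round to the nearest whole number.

Σ Nₕ·x̄ₕ = 1490×46000 + 2310×55000 + 2210×50000 + 2070×62000
  = 434430000
Σ Nₕ = 46000 + 55000 + 50000 + 62000 = 213000
Overall mean = 434430000 / 213000 = 2039.5775

2040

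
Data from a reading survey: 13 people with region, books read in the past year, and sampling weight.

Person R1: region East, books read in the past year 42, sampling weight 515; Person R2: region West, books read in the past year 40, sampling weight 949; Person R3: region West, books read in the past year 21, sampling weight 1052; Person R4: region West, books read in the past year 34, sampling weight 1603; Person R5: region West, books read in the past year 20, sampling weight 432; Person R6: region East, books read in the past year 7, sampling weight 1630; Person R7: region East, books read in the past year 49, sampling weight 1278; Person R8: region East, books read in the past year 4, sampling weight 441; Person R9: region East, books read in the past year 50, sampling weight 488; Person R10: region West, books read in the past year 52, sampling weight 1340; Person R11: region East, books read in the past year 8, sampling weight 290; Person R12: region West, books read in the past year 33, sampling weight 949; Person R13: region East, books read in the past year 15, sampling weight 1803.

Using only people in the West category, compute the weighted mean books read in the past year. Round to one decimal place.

35.4

West rows: R2, R3, R4, R5, R10, R12
Weighted sum = 40×949 + 21×1052 + 34×1603 + 20×432 + 52×1340 + 33×949
  = 224191
Sum of weights = 949 + 1052 + 1603 + 432 + 1340 + 949 = 6325
Weighted mean = 224191 / 6325 = 35.445217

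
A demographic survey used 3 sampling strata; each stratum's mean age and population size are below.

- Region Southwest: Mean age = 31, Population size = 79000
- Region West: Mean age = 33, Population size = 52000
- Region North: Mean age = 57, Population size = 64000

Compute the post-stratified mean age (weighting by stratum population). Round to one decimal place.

Σ Nₕ·x̄ₕ = 7813000
Σ Nₕ = 79000 + 52000 + 64000 = 195000
Overall mean = 7813000 / 195000 = 40.066667

40.1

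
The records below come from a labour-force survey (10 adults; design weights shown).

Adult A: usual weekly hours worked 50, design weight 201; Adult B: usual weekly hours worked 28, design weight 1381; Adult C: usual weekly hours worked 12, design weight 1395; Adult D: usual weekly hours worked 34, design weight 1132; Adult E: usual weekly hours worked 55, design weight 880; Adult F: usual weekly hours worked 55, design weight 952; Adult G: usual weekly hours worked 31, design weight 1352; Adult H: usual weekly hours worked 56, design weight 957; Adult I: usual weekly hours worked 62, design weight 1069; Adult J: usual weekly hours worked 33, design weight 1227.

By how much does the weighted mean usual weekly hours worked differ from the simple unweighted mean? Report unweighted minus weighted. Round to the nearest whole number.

3

Unweighted sum = 50 + 28 + 12 + 34 + 55 + 55 + 31 + 56 + 62 + 33 = 416
Unweighted mean = 416 / 10 = 41.6
Weighted sum = 50×201 + 28×1381 + 12×1395 + 34×1132 + 55×880 + 55×952 + 31×1352 + 56×957 + 62×1069 + 33×1227
  = 10050 + 38668 + 16740 + 38488 + 48400 + 52360 + 41912 + 53592 + 66278 + 40491 = 406979
Sum of weights = 201 + 1381 + 1395 + 1132 + 880 + 952 + 1352 + 957 + 1069 + 1227 = 10546
Weighted mean = 406979 / 10546 = 38.59084
Difference (unweighted minus weighted) = 3.0091599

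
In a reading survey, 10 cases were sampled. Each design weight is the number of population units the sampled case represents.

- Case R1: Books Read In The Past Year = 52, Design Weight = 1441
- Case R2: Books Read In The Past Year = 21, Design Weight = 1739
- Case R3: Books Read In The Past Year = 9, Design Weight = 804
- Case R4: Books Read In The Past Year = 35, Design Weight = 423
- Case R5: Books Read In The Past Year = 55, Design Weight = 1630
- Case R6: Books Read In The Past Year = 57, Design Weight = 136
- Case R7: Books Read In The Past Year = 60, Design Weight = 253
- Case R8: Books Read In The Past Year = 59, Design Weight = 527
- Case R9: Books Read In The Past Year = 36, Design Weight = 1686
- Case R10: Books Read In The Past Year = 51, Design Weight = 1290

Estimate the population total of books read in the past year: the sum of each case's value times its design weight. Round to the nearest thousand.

Weighted total = 52×1441 + 21×1739 + 9×804 + 35×423 + 55×1630 + 57×136 + 60×253 + 59×527 + 36×1686 + 51×1290
  = 74932 + 36519 + 7236 + 14805 + 89650 + 7752 + 15180 + 31093 + 60696 + 65790 = 403653

404000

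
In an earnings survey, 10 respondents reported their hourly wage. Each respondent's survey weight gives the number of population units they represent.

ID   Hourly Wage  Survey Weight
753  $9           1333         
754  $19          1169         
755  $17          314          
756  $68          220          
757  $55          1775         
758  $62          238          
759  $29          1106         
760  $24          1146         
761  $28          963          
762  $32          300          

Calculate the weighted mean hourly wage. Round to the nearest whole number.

Weighted sum = 9×1333 + 19×1169 + 17×314 + 68×220 + 55×1775 + 62×238 + 29×1106 + 24×1146 + 28×963 + 32×300
  = 263029
Sum of weights = 1333 + 1169 + 314 + 220 + 1775 + 238 + 1106 + 1146 + 963 + 300 = 8564
Weighted mean = 263029 / 8564 = 30.713335

31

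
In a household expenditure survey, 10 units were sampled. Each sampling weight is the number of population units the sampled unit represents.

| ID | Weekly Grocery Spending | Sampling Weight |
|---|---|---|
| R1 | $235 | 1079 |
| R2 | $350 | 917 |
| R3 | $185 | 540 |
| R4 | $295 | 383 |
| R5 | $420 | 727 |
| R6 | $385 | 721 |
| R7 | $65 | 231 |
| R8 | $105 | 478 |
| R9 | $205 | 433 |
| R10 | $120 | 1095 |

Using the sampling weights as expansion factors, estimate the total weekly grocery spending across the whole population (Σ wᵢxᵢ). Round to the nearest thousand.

1656000

Weighted total = 1655695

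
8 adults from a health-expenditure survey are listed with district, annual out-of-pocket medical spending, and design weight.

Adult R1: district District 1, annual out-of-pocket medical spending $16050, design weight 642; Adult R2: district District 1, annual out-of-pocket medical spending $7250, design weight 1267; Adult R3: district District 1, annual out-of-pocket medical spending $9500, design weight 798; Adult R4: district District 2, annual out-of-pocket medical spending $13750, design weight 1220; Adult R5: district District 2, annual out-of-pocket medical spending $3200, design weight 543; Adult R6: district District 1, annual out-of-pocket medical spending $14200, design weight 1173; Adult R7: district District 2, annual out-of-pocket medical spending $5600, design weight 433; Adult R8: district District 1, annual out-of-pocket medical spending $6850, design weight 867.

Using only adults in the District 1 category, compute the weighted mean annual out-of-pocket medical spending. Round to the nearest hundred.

10500

District 1 rows: R1, R2, R3, R6, R8
Weighted sum = 16050×642 + 7250×1267 + 9500×798 + 14200×1173 + 6850×867
  = 10304100 + 9185750 + 7581000 + 16656600 + 5938950 = 49666400
Sum of weights = 642 + 1267 + 798 + 1173 + 867 = 4747
Weighted mean = 49666400 / 4747 = 10462.692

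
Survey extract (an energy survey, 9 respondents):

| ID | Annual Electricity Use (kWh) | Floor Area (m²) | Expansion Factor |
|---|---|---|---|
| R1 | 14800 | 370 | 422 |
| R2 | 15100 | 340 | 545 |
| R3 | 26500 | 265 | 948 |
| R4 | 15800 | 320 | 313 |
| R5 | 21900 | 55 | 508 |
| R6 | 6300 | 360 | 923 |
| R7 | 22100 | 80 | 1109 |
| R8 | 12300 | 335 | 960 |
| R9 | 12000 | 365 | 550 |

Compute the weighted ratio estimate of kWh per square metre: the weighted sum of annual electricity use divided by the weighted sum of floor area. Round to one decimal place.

Σ wᵢ·y = 14800×422 + 15100×545 + 26500×948 + 15800×313 + 21900×508 + 6300×923 + 22100×1109 + 12300×960 + 12000×550
  = 6245600 + 8229500 + 25122000 + 4945400 + 11125200 + 5814900 + 24508900 + 11808000 + 6600000 = 104399500
Σ wᵢ·x = 370×422 + 340×545 + 265×948 + 320×313 + 55×508 + 360×923 + 80×1109 + 335×960 + 365×550
  = 156140 + 185300 + 251220 + 100160 + 27940 + 332280 + 88720 + 321600 + 200750 = 1664110
Ratio = 104399500 / 1664110 = 62.735937

62.7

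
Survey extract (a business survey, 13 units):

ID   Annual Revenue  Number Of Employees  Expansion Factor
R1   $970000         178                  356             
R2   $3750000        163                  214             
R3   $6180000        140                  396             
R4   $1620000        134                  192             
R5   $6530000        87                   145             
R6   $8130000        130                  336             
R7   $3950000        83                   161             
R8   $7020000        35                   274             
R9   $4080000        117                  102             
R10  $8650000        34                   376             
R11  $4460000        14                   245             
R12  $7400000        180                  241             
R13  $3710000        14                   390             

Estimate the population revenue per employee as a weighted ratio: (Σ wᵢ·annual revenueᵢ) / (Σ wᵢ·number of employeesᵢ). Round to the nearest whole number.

Σ wᵢ·y = 18135660000
Σ wᵢ·x = 335654
Ratio = 18135660000 / 335654 = 54030.817

54031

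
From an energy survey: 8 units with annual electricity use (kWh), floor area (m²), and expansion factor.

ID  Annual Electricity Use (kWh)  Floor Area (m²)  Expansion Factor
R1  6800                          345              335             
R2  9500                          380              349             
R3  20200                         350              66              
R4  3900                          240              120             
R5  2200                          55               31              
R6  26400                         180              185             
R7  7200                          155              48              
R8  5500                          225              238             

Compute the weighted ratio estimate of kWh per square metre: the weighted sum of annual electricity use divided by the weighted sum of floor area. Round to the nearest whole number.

Σ wᵢ·y = 6800×335 + 9500×349 + 20200×66 + 3900×120 + 2200×31 + 26400×185 + 7200×48 + 5500×238
  = 2278000 + 3315500 + 1333200 + 468000 + 68200 + 4884000 + 345600 + 1309000 = 14001500
Σ wᵢ·x = 345×335 + 380×349 + 350×66 + 240×120 + 55×31 + 180×185 + 155×48 + 225×238
  = 396090
Ratio = 14001500 / 396090 = 35.349289

35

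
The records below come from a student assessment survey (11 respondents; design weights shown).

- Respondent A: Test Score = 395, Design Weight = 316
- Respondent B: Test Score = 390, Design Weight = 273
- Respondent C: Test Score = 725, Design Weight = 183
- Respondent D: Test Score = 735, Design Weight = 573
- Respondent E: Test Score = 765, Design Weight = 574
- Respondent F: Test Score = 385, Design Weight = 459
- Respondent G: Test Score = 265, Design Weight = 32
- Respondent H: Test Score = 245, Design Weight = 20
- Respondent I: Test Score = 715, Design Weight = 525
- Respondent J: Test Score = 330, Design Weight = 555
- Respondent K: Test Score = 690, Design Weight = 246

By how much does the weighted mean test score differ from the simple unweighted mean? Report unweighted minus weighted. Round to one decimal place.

Unweighted sum = 5640
Unweighted mean = 5640 / 11 = 512.72727
Weighted sum = 395×316 + 390×273 + 725×183 + 735×573 + 765×574 + 385×459 + 265×32 + 245×20 + 715×525 + 330×555 + 690×246
  = 124820 + 106470 + 132675 + 421155 + 439110 + 176715 + 8480 + 4900 + 375375 + 183150 + 169740 = 2142590
Sum of weights = 316 + 273 + 183 + 573 + 574 + 459 + 32 + 20 + 525 + 555 + 246 = 3756
Weighted mean = 2142590 / 3756 = 570.44462
Difference (unweighted minus weighted) = -57.717349

-57.7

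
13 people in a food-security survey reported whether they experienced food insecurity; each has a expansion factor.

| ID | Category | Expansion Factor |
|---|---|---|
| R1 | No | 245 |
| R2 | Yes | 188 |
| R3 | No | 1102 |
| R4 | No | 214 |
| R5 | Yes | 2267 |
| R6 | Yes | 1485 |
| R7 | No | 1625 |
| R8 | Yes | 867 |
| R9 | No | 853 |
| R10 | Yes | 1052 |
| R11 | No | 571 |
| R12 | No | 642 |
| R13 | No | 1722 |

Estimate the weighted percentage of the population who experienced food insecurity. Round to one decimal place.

Sum of weights for 'Yes' = 188 + 2267 + 1485 + 867 + 1052 = 5859
Total weight = 12833
Weighted proportion = 5859 / 12833 = 0.45655731 → 45.655731%

45.7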